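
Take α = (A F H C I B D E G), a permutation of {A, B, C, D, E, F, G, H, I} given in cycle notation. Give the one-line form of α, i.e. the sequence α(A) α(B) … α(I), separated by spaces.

F D I E G H A C B

Reading each image from the cycles: A↦F, B↦D, C↦I, D↦E, E↦G, F↦H, G↦A, H↦C, I↦B.
Listing these in domain order gives F D I E G H A C B.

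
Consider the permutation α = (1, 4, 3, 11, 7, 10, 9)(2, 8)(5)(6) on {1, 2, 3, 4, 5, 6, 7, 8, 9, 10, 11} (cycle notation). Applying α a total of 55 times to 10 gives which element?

10 lies in the 7-cycle (1, 4, 3, 11, 7, 10, 9).
Since the cycle has length 7, α^55 acts on it the same as α^6 (55 mod 7 = 6).
Stepping 6 places around the cycle: 10 → 9 → 1 → 4 → 3 → 11 → 7.

7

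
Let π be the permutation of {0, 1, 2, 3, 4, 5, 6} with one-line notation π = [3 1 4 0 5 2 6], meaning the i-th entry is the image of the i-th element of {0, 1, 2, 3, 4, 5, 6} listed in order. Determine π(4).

5

4 is element number 5 of the domain, and entry number 5 of the one-line form is 5, so π(4) = 5.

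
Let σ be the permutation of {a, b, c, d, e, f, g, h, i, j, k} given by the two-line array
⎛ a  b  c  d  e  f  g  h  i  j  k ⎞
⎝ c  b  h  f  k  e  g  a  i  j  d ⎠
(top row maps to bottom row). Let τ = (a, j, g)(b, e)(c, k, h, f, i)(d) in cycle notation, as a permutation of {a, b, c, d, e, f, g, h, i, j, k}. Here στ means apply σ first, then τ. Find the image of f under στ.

b

First apply σ: σ(f) = e, then τ(e) = b. Thus (στ)(f) = b.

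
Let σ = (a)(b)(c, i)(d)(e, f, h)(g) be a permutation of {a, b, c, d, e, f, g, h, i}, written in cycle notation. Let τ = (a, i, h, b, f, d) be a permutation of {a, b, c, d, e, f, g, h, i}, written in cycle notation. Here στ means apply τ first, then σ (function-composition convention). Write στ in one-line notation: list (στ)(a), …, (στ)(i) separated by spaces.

c h i a f d g b e

(στ)(x) = σ(τ(x)). Computing each image: σ(τ(a)) = σ(i) = c, σ(τ(b)) = σ(f) = h, σ(τ(c)) = σ(c) = i, σ(τ(d)) = σ(a) = a, σ(τ(e)) = σ(e) = f, σ(τ(f)) = σ(d) = d, σ(τ(g)) = σ(g) = g, σ(τ(h)) = σ(b) = b, σ(τ(i)) = σ(h) = e.
Hence στ = [c h i a f d g b e].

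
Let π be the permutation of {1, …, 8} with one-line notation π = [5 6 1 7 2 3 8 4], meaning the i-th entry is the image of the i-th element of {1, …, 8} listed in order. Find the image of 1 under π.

5

1 is element number 1 of the domain, and entry number 1 of the one-line form is 5, so π(1) = 5.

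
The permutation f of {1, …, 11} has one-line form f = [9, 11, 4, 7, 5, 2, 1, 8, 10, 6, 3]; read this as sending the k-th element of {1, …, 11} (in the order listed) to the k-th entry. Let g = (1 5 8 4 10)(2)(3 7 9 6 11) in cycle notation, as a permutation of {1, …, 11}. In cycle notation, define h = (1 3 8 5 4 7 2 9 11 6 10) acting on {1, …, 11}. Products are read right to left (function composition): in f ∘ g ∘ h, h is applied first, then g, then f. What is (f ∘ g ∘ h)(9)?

4

Chase 9: h(9) = 11; g(11) = 3; f(3) = 4. Hence (f ∘ g ∘ h)(9) = 4.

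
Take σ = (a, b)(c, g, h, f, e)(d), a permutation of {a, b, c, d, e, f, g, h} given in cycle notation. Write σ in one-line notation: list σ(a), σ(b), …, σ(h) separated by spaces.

b a g d c e h f

Image by image: a→b, b→a, c→g, d→d, e→c, f→e, g→h, h→f.
So the one-line form is b a g d c e h f.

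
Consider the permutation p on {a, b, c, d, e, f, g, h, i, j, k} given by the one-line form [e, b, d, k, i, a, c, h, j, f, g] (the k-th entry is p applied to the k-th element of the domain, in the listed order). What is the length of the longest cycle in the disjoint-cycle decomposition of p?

Decomposing into disjoint cycles gives (a, e, i, j, f)(c, d, k, g); the longest has length 5.

5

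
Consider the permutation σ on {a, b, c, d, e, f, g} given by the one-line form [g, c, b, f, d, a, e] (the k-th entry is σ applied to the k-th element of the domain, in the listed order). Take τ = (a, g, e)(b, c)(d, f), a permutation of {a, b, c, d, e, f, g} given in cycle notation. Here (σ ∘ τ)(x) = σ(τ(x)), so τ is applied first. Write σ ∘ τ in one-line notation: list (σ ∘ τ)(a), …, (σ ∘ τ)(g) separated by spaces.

(σ ∘ τ)(x) = σ(τ(x)). Computing each image: σ(τ(a)) = σ(g) = e, σ(τ(b)) = σ(c) = b, σ(τ(c)) = σ(b) = c, σ(τ(d)) = σ(f) = a, σ(τ(e)) = σ(a) = g, σ(τ(f)) = σ(d) = f, σ(τ(g)) = σ(e) = d.
Hence σ ∘ τ = [e b c a g f d].

e b c a g f d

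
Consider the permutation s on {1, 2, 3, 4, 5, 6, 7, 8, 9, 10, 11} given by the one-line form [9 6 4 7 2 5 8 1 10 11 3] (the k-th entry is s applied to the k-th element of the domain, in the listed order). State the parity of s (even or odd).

In disjoint-cycle form the cycle lengths are 8, 3.
A cycle is odd iff its length is even; s has 1 even-length cycle, so sgn(s) = (−1)^1 and s is odd.

odd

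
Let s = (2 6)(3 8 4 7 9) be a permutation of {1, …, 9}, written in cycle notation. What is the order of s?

10

The disjoint cycles have lengths 5, 2, 1, 1.
Since disjoint cycles commute, ord(s) = lcm(5, 2) = 10.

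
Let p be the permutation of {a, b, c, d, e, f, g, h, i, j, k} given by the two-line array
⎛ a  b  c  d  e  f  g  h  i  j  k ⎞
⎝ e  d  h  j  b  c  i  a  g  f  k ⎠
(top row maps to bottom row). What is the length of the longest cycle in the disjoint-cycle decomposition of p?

Decomposing into disjoint cycles gives (a, e, b, d, j, f, c, h)(g, i); the longest has length 8.

8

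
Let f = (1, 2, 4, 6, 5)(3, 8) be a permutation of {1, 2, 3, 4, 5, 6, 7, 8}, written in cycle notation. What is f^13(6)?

2

6 lies in the 5-cycle (1, 2, 4, 6, 5).
Powers repeat with period 5 on this cycle, and 13 mod 5 = 3, so f^13(6) = f^3(6).
Stepping 3 places around the cycle: 6 → 5 → 1 → 2.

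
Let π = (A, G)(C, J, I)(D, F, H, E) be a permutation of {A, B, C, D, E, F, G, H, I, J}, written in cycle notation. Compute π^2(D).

D lies in the 4-cycle (D, F, H, E).
Advancing 2 steps from D: D → F → H.

H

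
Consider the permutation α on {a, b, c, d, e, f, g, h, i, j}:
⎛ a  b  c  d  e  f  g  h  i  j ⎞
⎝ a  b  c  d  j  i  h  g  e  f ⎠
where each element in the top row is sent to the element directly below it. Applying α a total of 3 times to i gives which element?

f

Tracing i → e → … returns to i after 4 steps, so i lies in a 4-cycle (e j f i).
Advancing 3 steps from i: i → e → j → f.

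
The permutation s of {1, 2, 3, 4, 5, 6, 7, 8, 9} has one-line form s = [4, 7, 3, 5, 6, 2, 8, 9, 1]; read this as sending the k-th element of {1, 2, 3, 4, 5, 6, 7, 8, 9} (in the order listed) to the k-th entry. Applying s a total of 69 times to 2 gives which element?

Tracing 2 → 7 → … returns to 2 after 8 steps, so 2 lies in an 8-cycle (1 4 5 6 2 7 8 9).
Since the cycle has length 8, s^69 acts on it the same as s^5 (69 mod 8 = 5).
Stepping 5 places around the cycle: 2 → 7 → 8 → 9 → 1 → 4.

4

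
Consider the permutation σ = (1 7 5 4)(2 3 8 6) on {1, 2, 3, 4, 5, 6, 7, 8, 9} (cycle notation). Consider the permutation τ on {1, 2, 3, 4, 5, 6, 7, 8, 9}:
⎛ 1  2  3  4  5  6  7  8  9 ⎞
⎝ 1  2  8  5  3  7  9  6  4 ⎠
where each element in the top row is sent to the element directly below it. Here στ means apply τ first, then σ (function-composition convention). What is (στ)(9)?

First apply τ: τ(9) = 4, then σ(4) = 1. Thus (στ)(9) = 1.

1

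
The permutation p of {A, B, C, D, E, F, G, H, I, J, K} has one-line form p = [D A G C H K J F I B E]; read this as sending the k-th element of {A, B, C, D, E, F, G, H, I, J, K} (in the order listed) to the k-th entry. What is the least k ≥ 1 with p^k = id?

Decomposing into disjoint cycles gives cycle lengths 6, 4, 1.
The order is lcm(6, 4) = 12.

12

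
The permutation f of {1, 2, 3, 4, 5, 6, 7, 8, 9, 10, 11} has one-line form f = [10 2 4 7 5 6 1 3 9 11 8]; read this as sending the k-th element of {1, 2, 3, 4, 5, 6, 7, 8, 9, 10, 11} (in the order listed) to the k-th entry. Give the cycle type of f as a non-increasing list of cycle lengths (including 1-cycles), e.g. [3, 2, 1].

[7, 1, 1, 1, 1]

The disjoint cycles are (1 10 11 8 3 4 7)(2)(5)(6)(9), with lengths 7, 1, 1, 1, 1 in non-increasing order.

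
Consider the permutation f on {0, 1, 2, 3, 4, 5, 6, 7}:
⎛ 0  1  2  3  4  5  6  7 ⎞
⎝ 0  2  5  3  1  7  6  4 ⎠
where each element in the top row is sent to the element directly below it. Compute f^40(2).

2

Tracing 2 → 5 → … returns to 2 after 5 steps, so 2 lies in a 5-cycle (1, 2, 5, 7, 4).
On a 5-cycle, f^5 is the identity, so f^40 = f^0 there (40 ≡ 0 mod 5).
So f^40(2) = 2.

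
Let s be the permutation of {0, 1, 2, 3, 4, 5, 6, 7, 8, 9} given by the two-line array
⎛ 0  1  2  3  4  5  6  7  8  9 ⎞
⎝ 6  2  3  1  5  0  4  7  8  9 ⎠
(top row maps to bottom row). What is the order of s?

12

The disjoint-cycle form of s has cycle lengths 4, 3, 1, 1, 1.
Since disjoint cycles commute, ord(s) = lcm(4, 3) = 12.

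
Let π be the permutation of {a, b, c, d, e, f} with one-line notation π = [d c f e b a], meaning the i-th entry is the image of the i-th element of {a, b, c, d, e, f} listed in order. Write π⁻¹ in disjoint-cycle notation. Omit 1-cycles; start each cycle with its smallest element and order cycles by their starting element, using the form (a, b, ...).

The cycle decomposition of π is (a, d, e, b, c, f).
Reversing each cycle (and rotating so the smallest element leads) gives π⁻¹ = (a, f, c, b, e, d).

(a, f, c, b, e, d)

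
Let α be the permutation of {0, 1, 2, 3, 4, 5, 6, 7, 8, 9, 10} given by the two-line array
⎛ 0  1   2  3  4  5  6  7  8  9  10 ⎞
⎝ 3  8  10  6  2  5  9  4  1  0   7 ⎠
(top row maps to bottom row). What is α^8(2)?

2

Tracing 2 → 10 → … returns to 2 after 4 steps, so 2 lies in a 4-cycle (2 10 7 4).
Powers repeat with period 4 on this cycle, and 8 mod 4 = 0, so α^8(2) = α^0(2).
So α^8(2) = 2.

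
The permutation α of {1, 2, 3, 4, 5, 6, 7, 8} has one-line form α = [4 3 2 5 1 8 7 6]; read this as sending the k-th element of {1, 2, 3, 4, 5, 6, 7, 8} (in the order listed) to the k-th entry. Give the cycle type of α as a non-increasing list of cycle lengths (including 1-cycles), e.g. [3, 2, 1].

The disjoint cycles are (1, 4, 5)(2, 3)(6, 8)(7), with lengths 3, 2, 2, 1 in non-increasing order.

[3, 2, 2, 1]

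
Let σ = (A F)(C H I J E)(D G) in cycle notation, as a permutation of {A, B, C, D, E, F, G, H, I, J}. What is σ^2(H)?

J

H lies in the 5-cycle (C H I J E).
Stepping 2 places around the cycle: H → I → J.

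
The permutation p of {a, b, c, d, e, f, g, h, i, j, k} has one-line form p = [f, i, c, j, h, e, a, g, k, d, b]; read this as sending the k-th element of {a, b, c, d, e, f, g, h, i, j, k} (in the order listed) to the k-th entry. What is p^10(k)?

b

Tracing k → b → … returns to k after 3 steps, so k lies in a 3-cycle (b, i, k).
Powers repeat with period 3 on this cycle, and 10 mod 3 = 1, so p^10(k) = p^1(k).
Stepping 1 place around the cycle: k → b.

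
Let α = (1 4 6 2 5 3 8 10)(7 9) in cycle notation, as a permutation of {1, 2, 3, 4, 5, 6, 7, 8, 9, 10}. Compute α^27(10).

10 lies in the 8-cycle (1 4 6 2 5 3 8 10).
Since the cycle has length 8, α^27 acts on it the same as α^3 (27 mod 8 = 3).
Stepping 3 places around the cycle: 10 → 1 → 4 → 6.

6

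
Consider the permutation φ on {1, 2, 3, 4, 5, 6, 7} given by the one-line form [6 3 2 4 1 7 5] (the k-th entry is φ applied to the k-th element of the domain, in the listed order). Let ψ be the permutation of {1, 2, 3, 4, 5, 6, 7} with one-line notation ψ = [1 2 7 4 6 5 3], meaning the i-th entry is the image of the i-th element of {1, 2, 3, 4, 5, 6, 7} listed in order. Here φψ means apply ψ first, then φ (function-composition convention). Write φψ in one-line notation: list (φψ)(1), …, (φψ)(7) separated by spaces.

6 3 5 4 7 1 2

(φψ)(x) = φ(ψ(x)). Computing each image: φ(ψ(1)) = φ(1) = 6, φ(ψ(2)) = φ(2) = 3, φ(ψ(3)) = φ(7) = 5, φ(ψ(4)) = φ(4) = 4, φ(ψ(5)) = φ(6) = 7, φ(ψ(6)) = φ(5) = 1, φ(ψ(7)) = φ(3) = 2.
Hence φψ = [6 3 5 4 7 1 2].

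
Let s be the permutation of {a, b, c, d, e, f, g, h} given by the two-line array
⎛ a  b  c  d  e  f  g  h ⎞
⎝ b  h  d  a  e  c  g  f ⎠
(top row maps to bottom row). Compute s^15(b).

c

Tracing b → h → … returns to b after 6 steps, so b lies in a 6-cycle (a, b, h, f, c, d).
Powers repeat with period 6 on this cycle, and 15 mod 6 = 3, so s^15(b) = s^3(b).
Stepping 3 places around the cycle: b → h → f → c.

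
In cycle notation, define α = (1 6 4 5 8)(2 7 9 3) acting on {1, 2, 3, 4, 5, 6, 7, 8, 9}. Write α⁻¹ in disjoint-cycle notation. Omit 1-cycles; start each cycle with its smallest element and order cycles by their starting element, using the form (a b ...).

(1 8 5 4 6)(2 3 9 7)

Inverting a permutation written in cycle notation just reverses the order within every cycle.
Reversing each cycle of α and rotating so the smallest element leads gives (1 8 5 4 6)(2 3 9 7).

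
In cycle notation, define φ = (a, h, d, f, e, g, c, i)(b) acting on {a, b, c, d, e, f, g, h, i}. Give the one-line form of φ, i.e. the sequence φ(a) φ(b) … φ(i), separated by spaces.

Reading each image from the cycles: a↦h, b↦b, c↦i, d↦f, e↦g, f↦e, g↦c, h↦d, i↦a.
Listing these in domain order gives h b i f g e c d a.

h b i f g e c d a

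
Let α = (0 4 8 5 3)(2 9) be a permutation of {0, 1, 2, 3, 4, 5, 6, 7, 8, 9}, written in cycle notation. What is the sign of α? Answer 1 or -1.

The cycle lengths are 5, 2, 1, 1, 1.
A cycle is odd iff its length is even; α has 1 even-length cycle, so sgn(α) = (−1)^1 and α is odd.

-1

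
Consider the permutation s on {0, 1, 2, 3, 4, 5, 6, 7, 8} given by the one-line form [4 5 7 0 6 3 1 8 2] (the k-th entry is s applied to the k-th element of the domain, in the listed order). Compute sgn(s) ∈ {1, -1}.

-1

In disjoint-cycle form the cycle lengths are 6, 3.
A cycle is odd iff its length is even; s has 1 even-length cycle, so sgn(s) = (−1)^1 and s is odd.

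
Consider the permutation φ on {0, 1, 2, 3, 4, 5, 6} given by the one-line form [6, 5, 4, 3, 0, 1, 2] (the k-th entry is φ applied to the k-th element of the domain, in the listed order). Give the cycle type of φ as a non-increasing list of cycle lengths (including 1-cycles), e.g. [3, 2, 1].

The disjoint cycles are (0 6 2 4)(1 5)(3), with lengths 4, 2, 1 in non-increasing order.

[4, 2, 1]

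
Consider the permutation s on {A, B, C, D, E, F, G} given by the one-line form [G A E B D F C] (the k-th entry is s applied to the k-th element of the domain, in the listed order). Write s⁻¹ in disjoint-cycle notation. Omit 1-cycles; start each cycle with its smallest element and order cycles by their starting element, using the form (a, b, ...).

First write s in disjoint cycles: (A, G, C, E, D, B).
Reversing each cycle (and rotating so the smallest element leads) gives s⁻¹ = (A, B, D, E, C, G).

(A, B, D, E, C, G)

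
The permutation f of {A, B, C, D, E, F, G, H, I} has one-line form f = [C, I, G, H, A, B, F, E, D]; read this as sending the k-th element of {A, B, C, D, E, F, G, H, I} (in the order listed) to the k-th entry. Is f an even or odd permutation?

In disjoint-cycle form the cycle lengths are 9.
A cycle is odd iff its length is even; f has 0 even-length cycles, so sgn(f) = (−1)^0 and f is even.

even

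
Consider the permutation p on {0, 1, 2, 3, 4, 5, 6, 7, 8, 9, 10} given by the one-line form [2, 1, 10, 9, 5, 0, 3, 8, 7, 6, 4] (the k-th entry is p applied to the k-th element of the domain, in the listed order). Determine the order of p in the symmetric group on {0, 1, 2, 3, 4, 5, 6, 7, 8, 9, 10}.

Decomposing into disjoint cycles gives cycle lengths 5, 3, 2, 1.
The order of p is the least common multiple of its cycle lengths: lcm(5, 3, 2) = 30.

30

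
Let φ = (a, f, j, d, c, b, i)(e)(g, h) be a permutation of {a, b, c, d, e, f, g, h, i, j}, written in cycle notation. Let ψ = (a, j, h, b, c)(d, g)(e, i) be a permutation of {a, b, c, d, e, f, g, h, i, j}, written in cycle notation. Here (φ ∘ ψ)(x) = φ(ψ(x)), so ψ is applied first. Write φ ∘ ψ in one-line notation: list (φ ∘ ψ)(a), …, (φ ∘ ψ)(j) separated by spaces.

(φ ∘ ψ)(x) = φ(ψ(x)). Computing each image: φ(ψ(a)) = φ(j) = d, φ(ψ(b)) = φ(c) = b, φ(ψ(c)) = φ(a) = f, φ(ψ(d)) = φ(g) = h, φ(ψ(e)) = φ(i) = a, φ(ψ(f)) = φ(f) = j, φ(ψ(g)) = φ(d) = c, φ(ψ(h)) = φ(b) = i, φ(ψ(i)) = φ(e) = e, φ(ψ(j)) = φ(h) = g.
Hence φ ∘ ψ = [d b f h a j c i e g].

d b f h a j c i e g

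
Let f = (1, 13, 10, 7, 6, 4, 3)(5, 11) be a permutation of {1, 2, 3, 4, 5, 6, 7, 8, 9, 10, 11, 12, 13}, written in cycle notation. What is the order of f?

14

The disjoint cycles have lengths 7, 2, 1, 1, 1, 1.
Since disjoint cycles commute, ord(f) = lcm(7, 2) = 14.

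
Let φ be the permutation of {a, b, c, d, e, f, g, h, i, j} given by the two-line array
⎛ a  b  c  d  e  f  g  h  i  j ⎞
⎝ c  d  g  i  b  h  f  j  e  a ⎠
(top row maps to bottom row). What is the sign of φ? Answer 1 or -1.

In disjoint-cycle form the cycle lengths are 6, 4.
A cycle is odd iff its length is even; φ has 2 even-length cycles, so sgn(φ) = (−1)^2 and φ is even.

1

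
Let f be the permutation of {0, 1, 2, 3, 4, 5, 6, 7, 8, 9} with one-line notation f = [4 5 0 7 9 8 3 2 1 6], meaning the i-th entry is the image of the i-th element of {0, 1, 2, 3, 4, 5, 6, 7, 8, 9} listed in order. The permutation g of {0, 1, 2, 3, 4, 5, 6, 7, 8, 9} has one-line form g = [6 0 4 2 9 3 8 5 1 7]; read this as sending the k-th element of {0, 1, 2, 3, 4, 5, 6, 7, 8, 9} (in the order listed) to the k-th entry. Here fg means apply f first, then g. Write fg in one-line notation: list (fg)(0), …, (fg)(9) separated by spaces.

Chase each element through f then g: 0 → 4 → 9; 1 → 5 → 3; 2 → 0 → 6; 3 → 7 → 5; 4 → 9 → 7; 5 → 8 → 1; 6 → 3 → 2; 7 → 2 → 4; 8 → 1 → 0; 9 → 6 → 8.
Collecting the images, fg = [9 3 6 5 7 1 2 4 0 8].

9 3 6 5 7 1 2 4 0 8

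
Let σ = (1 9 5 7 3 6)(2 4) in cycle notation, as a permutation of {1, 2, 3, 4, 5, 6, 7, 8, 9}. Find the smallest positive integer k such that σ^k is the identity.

The cycle type of σ is (6, 2, 1).
The order is lcm(6, 2) = 6.

6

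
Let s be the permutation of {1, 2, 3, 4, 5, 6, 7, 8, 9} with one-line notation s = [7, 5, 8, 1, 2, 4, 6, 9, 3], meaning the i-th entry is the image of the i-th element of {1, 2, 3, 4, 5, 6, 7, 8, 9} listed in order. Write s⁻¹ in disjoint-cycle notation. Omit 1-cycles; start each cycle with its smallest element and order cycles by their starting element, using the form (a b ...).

First write s in disjoint cycles: (1 7 6 4)(2 5)(3 8 9).
The inverse reverses every cycle; in canonical form, s⁻¹ = (1 4 6 7)(2 5)(3 9 8).

(1 4 6 7)(2 5)(3 9 8)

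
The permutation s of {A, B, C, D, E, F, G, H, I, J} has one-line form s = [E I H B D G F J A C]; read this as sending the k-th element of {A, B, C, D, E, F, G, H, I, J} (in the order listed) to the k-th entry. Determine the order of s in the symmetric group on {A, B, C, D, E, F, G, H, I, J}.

30

Writing s as disjoint cycles, the cycle lengths are 5, 3, 2.
The order is lcm(5, 3, 2) = 30.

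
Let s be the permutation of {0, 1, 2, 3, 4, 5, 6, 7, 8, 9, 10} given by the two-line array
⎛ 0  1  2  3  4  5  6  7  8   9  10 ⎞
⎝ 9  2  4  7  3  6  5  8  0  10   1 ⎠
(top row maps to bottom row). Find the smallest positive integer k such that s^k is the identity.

The disjoint-cycle form of s has cycle lengths 9, 2.
Since disjoint cycles commute, ord(s) = lcm(9, 2) = 18.

18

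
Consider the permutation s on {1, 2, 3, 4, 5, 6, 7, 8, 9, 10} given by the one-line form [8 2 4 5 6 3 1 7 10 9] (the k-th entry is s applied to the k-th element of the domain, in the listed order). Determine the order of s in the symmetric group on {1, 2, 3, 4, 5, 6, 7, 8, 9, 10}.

12

Writing s as disjoint cycles, the cycle lengths are 4, 3, 2, 1.
The order is lcm(4, 3, 2) = 12.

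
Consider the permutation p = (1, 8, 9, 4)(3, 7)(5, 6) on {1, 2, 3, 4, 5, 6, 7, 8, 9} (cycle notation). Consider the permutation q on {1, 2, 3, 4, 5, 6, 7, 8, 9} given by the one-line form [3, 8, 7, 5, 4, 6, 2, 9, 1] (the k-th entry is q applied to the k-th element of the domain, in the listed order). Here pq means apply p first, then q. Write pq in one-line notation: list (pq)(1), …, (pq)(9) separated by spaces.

For each element, apply p then q: 1 → 8 → 9; 2 → 2 → 8; 3 → 7 → 2; 4 → 1 → 3; 5 → 6 → 6; 6 → 5 → 4; 7 → 3 → 7; 8 → 9 → 1; 9 → 4 → 5.
Collecting the images, pq = [9 8 2 3 6 4 7 1 5].

9 8 2 3 6 4 7 1 5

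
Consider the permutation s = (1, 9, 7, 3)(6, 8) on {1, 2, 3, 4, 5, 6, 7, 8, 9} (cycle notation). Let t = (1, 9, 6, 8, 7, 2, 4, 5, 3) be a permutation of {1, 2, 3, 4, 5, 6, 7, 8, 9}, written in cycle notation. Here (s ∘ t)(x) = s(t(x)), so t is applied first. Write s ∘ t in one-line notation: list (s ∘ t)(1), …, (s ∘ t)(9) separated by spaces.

(s ∘ t)(x) = s(t(x)). Computing each image: s(t(1)) = s(9) = 7, s(t(2)) = s(4) = 4, s(t(3)) = s(1) = 9, s(t(4)) = s(5) = 5, s(t(5)) = s(3) = 1, s(t(6)) = s(8) = 6, s(t(7)) = s(2) = 2, s(t(8)) = s(7) = 3, s(t(9)) = s(6) = 8.
Hence s ∘ t = [7 4 9 5 1 6 2 3 8].

7 4 9 5 1 6 2 3 8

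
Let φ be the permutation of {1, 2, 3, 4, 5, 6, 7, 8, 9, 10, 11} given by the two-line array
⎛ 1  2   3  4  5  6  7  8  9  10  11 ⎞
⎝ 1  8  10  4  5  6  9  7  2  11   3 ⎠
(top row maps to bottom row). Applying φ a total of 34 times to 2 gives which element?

7

Tracing 2 → 8 → … returns to 2 after 4 steps, so 2 lies in a 4-cycle (2, 8, 7, 9).
On a 4-cycle, φ^4 is the identity, so φ^34 = φ^2 there (34 ≡ 2 mod 4).
Advancing 2 steps from 2: 2 → 8 → 7.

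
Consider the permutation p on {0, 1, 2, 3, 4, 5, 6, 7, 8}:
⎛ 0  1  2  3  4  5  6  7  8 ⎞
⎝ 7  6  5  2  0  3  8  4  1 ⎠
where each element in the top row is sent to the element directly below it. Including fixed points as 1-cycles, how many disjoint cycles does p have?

The cycle decomposition is (0 7 4)(1 6 8)(2 5 3), which has 3 cycles (counting 1-cycles).

3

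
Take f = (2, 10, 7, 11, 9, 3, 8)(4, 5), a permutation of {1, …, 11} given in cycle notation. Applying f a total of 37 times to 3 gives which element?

3 lies in the 7-cycle (2, 10, 7, 11, 9, 3, 8).
Powers repeat with period 7 on this cycle, and 37 mod 7 = 2, so f^37(3) = f^2(3).
Stepping 2 places around the cycle: 3 → 8 → 2.

2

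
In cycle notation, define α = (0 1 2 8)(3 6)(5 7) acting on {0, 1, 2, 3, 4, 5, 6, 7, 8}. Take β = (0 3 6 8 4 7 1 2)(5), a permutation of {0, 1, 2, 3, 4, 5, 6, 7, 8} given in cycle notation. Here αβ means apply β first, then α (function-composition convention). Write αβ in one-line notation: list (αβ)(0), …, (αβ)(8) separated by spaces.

(αβ)(x) = α(β(x)). Computing each image: α(β(0)) = α(3) = 6, α(β(1)) = α(2) = 8, α(β(2)) = α(0) = 1, α(β(3)) = α(6) = 3, α(β(4)) = α(7) = 5, α(β(5)) = α(5) = 7, α(β(6)) = α(8) = 0, α(β(7)) = α(1) = 2, α(β(8)) = α(4) = 4.
Hence αβ = [6 8 1 3 5 7 0 2 4].

6 8 1 3 5 7 0 2 4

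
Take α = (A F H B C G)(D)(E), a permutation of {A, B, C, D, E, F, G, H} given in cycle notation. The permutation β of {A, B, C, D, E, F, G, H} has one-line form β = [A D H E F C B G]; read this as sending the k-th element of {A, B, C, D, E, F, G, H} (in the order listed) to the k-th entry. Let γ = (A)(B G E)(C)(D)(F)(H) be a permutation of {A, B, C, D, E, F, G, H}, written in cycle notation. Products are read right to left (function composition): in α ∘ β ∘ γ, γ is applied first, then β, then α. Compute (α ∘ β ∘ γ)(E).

(α ∘ β ∘ γ)(E) = α(β(γ(E))). γ(E) = B, then β(B) = D, then α(D) = D, so the result is D.

D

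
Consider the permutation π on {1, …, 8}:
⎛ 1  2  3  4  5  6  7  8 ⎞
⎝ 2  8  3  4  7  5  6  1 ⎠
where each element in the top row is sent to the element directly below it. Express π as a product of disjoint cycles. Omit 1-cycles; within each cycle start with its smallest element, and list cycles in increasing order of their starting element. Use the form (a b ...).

Start at 1 and follow images: 1 → 2 → 8 → 1, giving the cycle (1 2 8).
Repeating from the next unused element and collecting all non-trivial cycles gives (1 2 8)(5 7 6).

(1 2 8)(5 7 6)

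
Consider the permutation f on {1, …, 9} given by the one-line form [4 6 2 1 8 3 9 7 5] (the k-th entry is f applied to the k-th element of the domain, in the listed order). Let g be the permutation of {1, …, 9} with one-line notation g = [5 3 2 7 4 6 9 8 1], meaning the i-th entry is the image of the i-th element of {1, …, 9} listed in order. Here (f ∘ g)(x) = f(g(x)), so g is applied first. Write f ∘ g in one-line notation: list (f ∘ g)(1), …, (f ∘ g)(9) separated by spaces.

(f ∘ g)(x) = f(g(x)). Computing each image: f(g(1)) = f(5) = 8, f(g(2)) = f(3) = 2, f(g(3)) = f(2) = 6, f(g(4)) = f(7) = 9, f(g(5)) = f(4) = 1, f(g(6)) = f(6) = 3, f(g(7)) = f(9) = 5, f(g(8)) = f(8) = 7, f(g(9)) = f(1) = 4.
Hence f ∘ g = [8 2 6 9 1 3 5 7 4].

8 2 6 9 1 3 5 7 4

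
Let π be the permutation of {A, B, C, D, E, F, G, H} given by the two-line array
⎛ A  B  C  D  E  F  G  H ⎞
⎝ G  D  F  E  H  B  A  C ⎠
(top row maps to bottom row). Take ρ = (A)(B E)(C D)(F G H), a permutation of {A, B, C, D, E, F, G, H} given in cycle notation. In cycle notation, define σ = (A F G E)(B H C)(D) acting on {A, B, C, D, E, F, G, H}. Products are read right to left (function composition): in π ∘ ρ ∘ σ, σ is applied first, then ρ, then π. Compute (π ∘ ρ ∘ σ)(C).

H

(π ∘ ρ ∘ σ)(C) = π(ρ(σ(C))). σ(C) = B, then ρ(B) = E, then π(E) = H, so the result is H.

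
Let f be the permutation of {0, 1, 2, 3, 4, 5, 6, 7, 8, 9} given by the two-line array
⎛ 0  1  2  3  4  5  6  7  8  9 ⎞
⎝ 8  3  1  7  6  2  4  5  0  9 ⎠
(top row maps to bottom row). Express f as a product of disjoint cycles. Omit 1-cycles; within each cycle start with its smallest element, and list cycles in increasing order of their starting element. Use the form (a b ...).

From 0: 0 → 8 → 0, closing the cycle (0 8).
Continuing from each remaining unvisited element yields (0 8)(1 3 7 5 2)(4 6).

(0 8)(1 3 7 5 2)(4 6)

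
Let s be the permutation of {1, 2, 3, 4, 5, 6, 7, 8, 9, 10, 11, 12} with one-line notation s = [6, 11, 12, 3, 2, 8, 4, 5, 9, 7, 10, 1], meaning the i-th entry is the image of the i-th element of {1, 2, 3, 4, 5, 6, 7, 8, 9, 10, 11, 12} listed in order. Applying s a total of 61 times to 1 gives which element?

10

Tracing 1 → 6 → … returns to 1 after 11 steps, so 1 lies in an 11-cycle (1 6 8 5 2 11 10 7 4 3 12).
Since the cycle has length 11, s^61 acts on it the same as s^6 (61 mod 11 = 6).
Stepping 6 places around the cycle: 1 → 6 → 8 → 5 → 2 → 11 → 10.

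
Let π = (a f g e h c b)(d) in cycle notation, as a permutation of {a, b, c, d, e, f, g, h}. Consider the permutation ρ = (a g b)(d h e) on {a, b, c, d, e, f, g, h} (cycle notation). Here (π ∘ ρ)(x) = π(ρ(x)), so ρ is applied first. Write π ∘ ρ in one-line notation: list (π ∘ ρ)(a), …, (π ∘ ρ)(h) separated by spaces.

e f b c d g a h

(π ∘ ρ)(x) = π(ρ(x)). Computing each image: π(ρ(a)) = π(g) = e, π(ρ(b)) = π(a) = f, π(ρ(c)) = π(c) = b, π(ρ(d)) = π(h) = c, π(ρ(e)) = π(d) = d, π(ρ(f)) = π(f) = g, π(ρ(g)) = π(b) = a, π(ρ(h)) = π(e) = h.
Hence π ∘ ρ = [e f b c d g a h].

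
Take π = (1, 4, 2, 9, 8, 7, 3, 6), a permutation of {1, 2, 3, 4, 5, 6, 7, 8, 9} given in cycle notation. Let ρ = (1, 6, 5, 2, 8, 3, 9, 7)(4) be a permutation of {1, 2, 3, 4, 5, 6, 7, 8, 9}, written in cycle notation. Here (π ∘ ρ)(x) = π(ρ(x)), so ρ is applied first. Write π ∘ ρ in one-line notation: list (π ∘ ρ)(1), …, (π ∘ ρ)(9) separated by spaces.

Chase each element through ρ then π: 1 → 6 → 1; 2 → 8 → 7; 3 → 9 → 8; 4 → 4 → 2; 5 → 2 → 9; 6 → 5 → 5; 7 → 1 → 4; 8 → 3 → 6; 9 → 7 → 3.
So π ∘ ρ in one-line form is 1 7 8 2 9 5 4 6 3.

1 7 8 2 9 5 4 6 3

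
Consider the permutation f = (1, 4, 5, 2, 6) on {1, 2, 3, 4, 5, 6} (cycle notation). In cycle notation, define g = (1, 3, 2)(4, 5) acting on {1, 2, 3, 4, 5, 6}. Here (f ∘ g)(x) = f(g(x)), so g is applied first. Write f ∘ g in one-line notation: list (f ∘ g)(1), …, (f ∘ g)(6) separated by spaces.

3 4 6 2 5 1

Chase each element through g then f: 1 → 3 → 3; 2 → 1 → 4; 3 → 2 → 6; 4 → 5 → 2; 5 → 4 → 5; 6 → 6 → 1.
So f ∘ g in one-line form is 3 4 6 2 5 1.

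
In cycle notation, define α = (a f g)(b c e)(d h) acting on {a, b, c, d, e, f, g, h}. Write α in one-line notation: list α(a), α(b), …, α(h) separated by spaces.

Image by image: a↦f, b↦c, c↦e, d↦h, e↦b, f↦g, g↦a, h↦d.
So the one-line form is f c e h b g a d.

f c e h b g a d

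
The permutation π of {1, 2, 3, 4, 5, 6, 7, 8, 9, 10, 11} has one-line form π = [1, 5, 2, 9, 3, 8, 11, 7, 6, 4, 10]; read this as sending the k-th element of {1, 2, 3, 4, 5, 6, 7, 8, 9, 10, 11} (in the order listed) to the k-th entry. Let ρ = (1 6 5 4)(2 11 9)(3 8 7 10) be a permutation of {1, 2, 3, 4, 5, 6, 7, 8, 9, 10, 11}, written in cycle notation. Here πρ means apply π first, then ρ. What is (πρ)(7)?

(πρ)(7) = ρ(π(7)). π(7) = 11, then ρ(11) = 9. So (πρ)(7) = 9.

9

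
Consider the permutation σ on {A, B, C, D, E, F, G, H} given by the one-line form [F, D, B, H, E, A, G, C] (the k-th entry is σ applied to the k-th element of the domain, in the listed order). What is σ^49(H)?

Tracing H → C → … returns to H after 4 steps, so H lies in a 4-cycle (B, D, H, C).
On a 4-cycle, σ^4 is the identity, so σ^49 = σ^1 there (49 ≡ 1 mod 4).
Advancing 1 step from H: H → C.

C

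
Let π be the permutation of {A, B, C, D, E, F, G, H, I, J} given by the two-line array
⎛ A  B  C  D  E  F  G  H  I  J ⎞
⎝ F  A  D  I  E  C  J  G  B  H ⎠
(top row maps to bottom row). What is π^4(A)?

I

Tracing A → F → … returns to A after 6 steps, so A lies in a 6-cycle (A F C D I B).
Advancing 4 steps from A: A → F → C → D → I.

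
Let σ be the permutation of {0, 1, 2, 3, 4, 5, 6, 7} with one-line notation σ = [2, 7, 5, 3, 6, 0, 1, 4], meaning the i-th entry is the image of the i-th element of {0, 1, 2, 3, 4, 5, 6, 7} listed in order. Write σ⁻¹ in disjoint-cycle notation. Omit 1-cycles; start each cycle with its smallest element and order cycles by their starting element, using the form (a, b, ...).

The cycle decomposition of σ is (0, 2, 5)(1, 7, 4, 6).
Reversing each cycle (and rotating so the smallest element leads) gives σ⁻¹ = (0, 5, 2)(1, 6, 4, 7).

(0, 5, 2)(1, 6, 4, 7)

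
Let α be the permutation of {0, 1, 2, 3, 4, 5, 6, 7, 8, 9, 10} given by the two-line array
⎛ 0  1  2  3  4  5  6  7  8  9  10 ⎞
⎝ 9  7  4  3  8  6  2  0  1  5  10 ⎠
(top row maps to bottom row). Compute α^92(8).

7

Tracing 8 → 1 → … returns to 8 after 9 steps, so 8 lies in a 9-cycle (0 9 5 6 2 4 8 1 7).
Powers repeat with period 9 on this cycle, and 92 mod 9 = 2, so α^92(8) = α^2(8).
Stepping 2 places around the cycle: 8 → 1 → 7.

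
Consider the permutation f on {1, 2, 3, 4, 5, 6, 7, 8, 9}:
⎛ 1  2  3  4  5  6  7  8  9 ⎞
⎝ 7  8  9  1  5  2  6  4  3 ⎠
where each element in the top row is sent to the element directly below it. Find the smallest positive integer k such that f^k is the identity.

Writing f as disjoint cycles, the cycle lengths are 6, 2, 1.
Since disjoint cycles commute, ord(f) = lcm(6, 2) = 6.

6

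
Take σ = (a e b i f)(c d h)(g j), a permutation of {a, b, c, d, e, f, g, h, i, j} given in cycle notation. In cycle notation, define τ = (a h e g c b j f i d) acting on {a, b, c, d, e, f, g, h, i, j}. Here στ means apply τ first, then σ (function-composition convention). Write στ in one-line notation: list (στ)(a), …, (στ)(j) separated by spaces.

(στ)(x) = σ(τ(x)). Computing each image: σ(τ(a)) = σ(h) = c, σ(τ(b)) = σ(j) = g, σ(τ(c)) = σ(b) = i, σ(τ(d)) = σ(a) = e, σ(τ(e)) = σ(g) = j, σ(τ(f)) = σ(i) = f, σ(τ(g)) = σ(c) = d, σ(τ(h)) = σ(e) = b, σ(τ(i)) = σ(d) = h, σ(τ(j)) = σ(f) = a.
Hence στ = [c g i e j f d b h a].

c g i e j f d b h a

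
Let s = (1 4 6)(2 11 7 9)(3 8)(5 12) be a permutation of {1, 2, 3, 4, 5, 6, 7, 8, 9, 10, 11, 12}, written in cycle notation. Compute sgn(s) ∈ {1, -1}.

-1

The cycle lengths are 4, 3, 2, 2, 1.
A cycle of length ℓ contributes ℓ−1 transpositions, so s is a product of 3 + 2 + 1 + 1 = 7 transpositions — odd.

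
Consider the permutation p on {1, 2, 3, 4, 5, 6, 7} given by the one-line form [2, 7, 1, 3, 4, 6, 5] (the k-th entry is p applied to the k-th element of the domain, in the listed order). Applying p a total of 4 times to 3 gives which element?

5

Tracing 3 → 1 → … returns to 3 after 6 steps, so 3 lies in a 6-cycle (1 2 7 5 4 3).
Stepping 4 places around the cycle: 3 → 1 → 2 → 7 → 5.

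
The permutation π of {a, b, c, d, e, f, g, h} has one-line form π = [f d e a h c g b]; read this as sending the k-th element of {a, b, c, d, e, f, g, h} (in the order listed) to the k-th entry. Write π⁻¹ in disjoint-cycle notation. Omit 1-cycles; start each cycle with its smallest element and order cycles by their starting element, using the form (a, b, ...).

(a, d, b, h, e, c, f)

First write π in disjoint cycles: (a, f, c, e, h, b, d).
The inverse reverses every cycle; in canonical form, π⁻¹ = (a, d, b, h, e, c, f).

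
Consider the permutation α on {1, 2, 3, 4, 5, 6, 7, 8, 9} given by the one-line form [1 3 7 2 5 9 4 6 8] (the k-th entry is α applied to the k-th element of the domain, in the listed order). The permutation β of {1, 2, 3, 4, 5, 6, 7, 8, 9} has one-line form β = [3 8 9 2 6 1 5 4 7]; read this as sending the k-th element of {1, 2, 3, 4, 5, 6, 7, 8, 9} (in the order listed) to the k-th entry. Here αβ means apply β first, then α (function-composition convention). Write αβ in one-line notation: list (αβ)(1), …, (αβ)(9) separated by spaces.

For each element, apply β then α: 1 → 3 → 7; 2 → 8 → 6; 3 → 9 → 8; 4 → 2 → 3; 5 → 6 → 9; 6 → 1 → 1; 7 → 5 → 5; 8 → 4 → 2; 9 → 7 → 4.
Collecting the images, αβ = [7 6 8 3 9 1 5 2 4].

7 6 8 3 9 1 5 2 4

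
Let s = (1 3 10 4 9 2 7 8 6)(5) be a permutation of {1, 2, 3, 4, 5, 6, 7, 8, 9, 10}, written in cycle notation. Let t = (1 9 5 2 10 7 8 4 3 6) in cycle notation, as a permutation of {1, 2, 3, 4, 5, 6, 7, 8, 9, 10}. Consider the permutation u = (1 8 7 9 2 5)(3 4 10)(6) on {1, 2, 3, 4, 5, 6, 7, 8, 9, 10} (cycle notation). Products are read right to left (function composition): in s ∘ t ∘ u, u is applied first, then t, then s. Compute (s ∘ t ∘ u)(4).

(s ∘ t ∘ u)(4) = s(t(u(4))). u(4) = 10, then t(10) = 7, then s(7) = 8, so the result is 8.

8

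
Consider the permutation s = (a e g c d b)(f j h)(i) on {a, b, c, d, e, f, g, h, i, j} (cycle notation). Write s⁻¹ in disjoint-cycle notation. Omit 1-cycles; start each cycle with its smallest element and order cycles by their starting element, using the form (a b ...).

The inverse reverses each cycle.
After reversing and putting each cycle's least element first, s⁻¹ = (a b d c g e)(f h j).

(a b d c g e)(f h j)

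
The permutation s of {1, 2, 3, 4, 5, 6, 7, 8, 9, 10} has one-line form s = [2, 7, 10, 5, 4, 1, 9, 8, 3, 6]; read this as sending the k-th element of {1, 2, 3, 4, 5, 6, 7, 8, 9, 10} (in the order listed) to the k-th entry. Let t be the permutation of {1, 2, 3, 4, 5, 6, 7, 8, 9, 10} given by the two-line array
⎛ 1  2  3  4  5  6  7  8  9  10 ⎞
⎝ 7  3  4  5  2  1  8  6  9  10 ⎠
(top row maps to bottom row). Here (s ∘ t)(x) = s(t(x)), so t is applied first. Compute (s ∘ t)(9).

(s ∘ t)(9) = s(t(9)). t(9) = 9, then s(9) = 3. So (s ∘ t)(9) = 3.

3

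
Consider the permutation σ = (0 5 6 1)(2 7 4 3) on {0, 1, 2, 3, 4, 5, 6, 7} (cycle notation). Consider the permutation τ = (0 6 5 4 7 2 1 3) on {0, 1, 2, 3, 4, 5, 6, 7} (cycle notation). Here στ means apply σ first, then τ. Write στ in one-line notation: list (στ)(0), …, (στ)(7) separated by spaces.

For each element, apply σ then τ: 0 → 5 → 4; 1 → 0 → 6; 2 → 7 → 2; 3 → 2 → 1; 4 → 3 → 0; 5 → 6 → 5; 6 → 1 → 3; 7 → 4 → 7.
So στ in one-line form is 4 6 2 1 0 5 3 7.

4 6 2 1 0 5 3 7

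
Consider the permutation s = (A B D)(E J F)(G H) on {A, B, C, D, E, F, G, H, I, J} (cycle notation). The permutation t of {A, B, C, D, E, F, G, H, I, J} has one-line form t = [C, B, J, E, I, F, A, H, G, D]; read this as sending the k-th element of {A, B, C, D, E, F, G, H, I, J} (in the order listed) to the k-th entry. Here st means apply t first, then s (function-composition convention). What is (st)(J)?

t(J) = D, then s(D) = A; composing gives (st)(J) = A.

A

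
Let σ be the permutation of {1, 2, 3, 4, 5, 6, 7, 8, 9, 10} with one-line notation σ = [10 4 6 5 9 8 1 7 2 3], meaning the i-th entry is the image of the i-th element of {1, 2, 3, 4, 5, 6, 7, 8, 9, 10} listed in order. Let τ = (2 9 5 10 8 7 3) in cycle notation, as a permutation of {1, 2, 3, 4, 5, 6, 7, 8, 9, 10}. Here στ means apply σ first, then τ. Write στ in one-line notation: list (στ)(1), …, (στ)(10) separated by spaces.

8 4 6 10 5 7 1 3 9 2

(στ)(x) = τ(σ(x)). Computing each image: τ(σ(1)) = τ(10) = 8, τ(σ(2)) = τ(4) = 4, τ(σ(3)) = τ(6) = 6, τ(σ(4)) = τ(5) = 10, τ(σ(5)) = τ(9) = 5, τ(σ(6)) = τ(8) = 7, τ(σ(7)) = τ(1) = 1, τ(σ(8)) = τ(7) = 3, τ(σ(9)) = τ(2) = 9, τ(σ(10)) = τ(3) = 2.
Hence στ = [8 4 6 10 5 7 1 3 9 2].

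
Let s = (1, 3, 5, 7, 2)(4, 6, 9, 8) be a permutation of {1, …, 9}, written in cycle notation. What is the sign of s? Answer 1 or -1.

-1

The cycle lengths are 5, 4.
A cycle is odd iff its length is even; s has 1 even-length cycle, so sgn(s) = (−1)^1 and s is odd.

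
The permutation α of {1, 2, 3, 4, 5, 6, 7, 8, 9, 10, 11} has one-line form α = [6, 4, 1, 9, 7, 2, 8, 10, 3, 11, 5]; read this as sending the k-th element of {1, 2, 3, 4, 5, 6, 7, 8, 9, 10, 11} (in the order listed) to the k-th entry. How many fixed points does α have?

No element satisfies α(x) = x, so there are 0 fixed points.

0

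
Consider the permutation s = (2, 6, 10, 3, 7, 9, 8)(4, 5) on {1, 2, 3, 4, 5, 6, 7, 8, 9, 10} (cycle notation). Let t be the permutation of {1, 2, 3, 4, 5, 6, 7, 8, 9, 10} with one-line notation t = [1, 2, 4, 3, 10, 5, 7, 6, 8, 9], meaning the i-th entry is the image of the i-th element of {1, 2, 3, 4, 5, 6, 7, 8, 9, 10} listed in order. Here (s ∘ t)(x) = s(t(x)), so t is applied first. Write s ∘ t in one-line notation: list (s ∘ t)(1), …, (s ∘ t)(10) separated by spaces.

1 6 5 7 3 4 9 10 2 8

(s ∘ t)(x) = s(t(x)). Computing each image: s(t(1)) = s(1) = 1, s(t(2)) = s(2) = 6, s(t(3)) = s(4) = 5, s(t(4)) = s(3) = 7, s(t(5)) = s(10) = 3, s(t(6)) = s(5) = 4, s(t(7)) = s(7) = 9, s(t(8)) = s(6) = 10, s(t(9)) = s(8) = 2, s(t(10)) = s(9) = 8.
Hence s ∘ t = [1 6 5 7 3 4 9 10 2 8].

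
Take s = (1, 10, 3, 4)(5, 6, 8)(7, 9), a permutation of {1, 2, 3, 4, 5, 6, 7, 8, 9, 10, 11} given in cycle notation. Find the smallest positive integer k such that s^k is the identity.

The cycle type of s is (4, 3, 2, 1, 1).
The order of s is the least common multiple of its cycle lengths: lcm(4, 3, 2) = 12.

12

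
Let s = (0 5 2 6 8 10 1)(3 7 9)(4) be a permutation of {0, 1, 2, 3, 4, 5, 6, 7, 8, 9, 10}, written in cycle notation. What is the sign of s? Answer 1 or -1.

1

The cycle lengths are 7, 3, 1.
A cycle is odd iff its length is even; s has 0 even-length cycles, so sgn(s) = (−1)^0 and s is even.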